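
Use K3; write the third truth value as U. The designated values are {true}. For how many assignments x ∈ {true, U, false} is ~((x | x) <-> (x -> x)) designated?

x=true: false ·
x=U: U ·
x=false: true ✓

1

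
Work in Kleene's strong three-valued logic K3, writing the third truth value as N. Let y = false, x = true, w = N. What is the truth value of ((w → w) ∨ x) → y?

w → w = N → N = N  [¬N ∨ N]
(w → w) ∨ x = N ∨ true = true
((w → w) ∨ x) → y = true → false = false

false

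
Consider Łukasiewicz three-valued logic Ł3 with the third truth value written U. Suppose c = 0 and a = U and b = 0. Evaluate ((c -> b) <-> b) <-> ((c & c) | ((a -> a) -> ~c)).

0

c -> b = 0 -> 0 = 1
(c -> b) <-> b = 1 <-> 0 = 0
c & c = 0 & 0 = 0
a -> a = U -> U = 1  [min(1, 1−½+½)]
~c = ~0 = 1
(a -> a) -> ~c = 1 -> 1 = 1
(c & c) | ((a -> a) -> ~c) = 0 | 1 = 1
((c -> b) <-> b) <-> ((c & c) | ((a -> a) -> ~c)) = 0 <-> 1 = 0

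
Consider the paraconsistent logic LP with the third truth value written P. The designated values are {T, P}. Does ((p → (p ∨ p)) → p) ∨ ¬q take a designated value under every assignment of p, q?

Countermodel: p=F, q=T gives F, which is not designated.

No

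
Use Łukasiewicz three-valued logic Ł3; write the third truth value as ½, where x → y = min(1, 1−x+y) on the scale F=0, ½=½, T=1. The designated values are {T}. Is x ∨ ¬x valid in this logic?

Countermodel: x=½ gives ½, which is not designated.

No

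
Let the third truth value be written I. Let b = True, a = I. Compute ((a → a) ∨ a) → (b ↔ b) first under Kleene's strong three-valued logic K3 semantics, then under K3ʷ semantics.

True; I

In Kleene's strong three-valued logic K3: a → a = I → I = I  [¬I ∨ I]
(a → a) ∨ a = I ∨ I = I
b ↔ b = True ↔ True = True
((a → a) ∨ a) → (b ↔ b) = I → True = True
In K3ʷ: a → a = I → I = I  [any arg is the third value ⇒ result is the third value]
(a → a) ∨ a = I ∨ I = I
b ↔ b = True ↔ True = True
((a → a) ∨ a) → (b ↔ b) = I → True = I
They differ because Kleene's strong three-valued logic K3 and K3ʷ treat I differently under the binary connectives.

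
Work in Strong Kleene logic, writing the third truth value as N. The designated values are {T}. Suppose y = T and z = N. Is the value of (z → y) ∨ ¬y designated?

z → y = N → T = T
¬y = ¬T = F
(z → y) ∨ ¬y = T ∨ F = T
T ∈ {T}.

Yes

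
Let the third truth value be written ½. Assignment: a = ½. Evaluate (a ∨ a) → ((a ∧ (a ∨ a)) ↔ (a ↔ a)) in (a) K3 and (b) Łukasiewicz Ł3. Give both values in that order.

In K3: a ∨ a = ½ ∨ ½ = ½
a ∨ a = ½ ∨ ½ = ½
a ∧ (a ∨ a) = ½ ∧ ½ = ½
a ↔ a = ½ ↔ ½ = ½
(a ∧ (a ∨ a)) ↔ (a ↔ a) = ½ ↔ ½ = ½
(a ∨ a) → ((a ∧ (a ∨ a)) ↔ (a ↔ a)) = ½ → ½ = ½  [¬½ ∨ ½]
In Łukasiewicz Ł3: a ∨ a = ½ ∨ ½ = ½
a ∨ a = ½ ∨ ½ = ½
a ∧ (a ∨ a) = ½ ∧ ½ = ½
a ↔ a = ½ ↔ ½ = 1  [1 − |½−½|]
(a ∧ (a ∨ a)) ↔ (a ↔ a) = ½ ↔ 1 = ½
(a ∨ a) → ((a ∧ (a ∨ a)) ↔ (a ↔ a)) = ½ → ½ = 1
They differ because K3 and Łukasiewicz Ł3 treat ½ differently under implication.

½; 1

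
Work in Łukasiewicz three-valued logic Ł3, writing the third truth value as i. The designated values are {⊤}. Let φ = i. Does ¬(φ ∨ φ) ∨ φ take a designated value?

φ ∨ φ = i ∨ i = i
¬(φ ∨ φ) = ¬i = i
¬(φ ∨ φ) ∨ φ = i ∨ i = i
i ∉ {⊤}.

No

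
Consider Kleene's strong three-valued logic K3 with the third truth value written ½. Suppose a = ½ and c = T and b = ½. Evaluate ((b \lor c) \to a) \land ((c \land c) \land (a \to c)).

b \lor c = ½ \lor T = T
(b \lor c) \to a = T \to ½ = ½
c \land c = T \land T = T
a \to c = ½ \to T = T
(c \land c) \land (a \to c) = T \land T = T
((b \lor c) \to a) \land ((c \land c) \land (a \to c)) = ½ \land T = ½

½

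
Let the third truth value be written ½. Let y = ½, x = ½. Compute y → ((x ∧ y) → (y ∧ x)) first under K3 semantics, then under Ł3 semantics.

½; ⊤

In K3: x ∧ y = ½ ∧ ½ = ½
y ∧ x = ½ ∧ ½ = ½
(x ∧ y) → (y ∧ x) = ½ → ½ = ½
y → ((x ∧ y) → (y ∧ x)) = ½ → ½ = ½
In Ł3: x ∧ y = ½ ∧ ½ = ½
y ∧ x = ½ ∧ ½ = ½
(x ∧ y) → (y ∧ x) = ½ → ½ = ⊤  [min(1, 1−½+½)]
y → ((x ∧ y) → (y ∧ x)) = ½ → ⊤ = ⊤
They differ because K3 and Ł3 treat ½ differently under implication.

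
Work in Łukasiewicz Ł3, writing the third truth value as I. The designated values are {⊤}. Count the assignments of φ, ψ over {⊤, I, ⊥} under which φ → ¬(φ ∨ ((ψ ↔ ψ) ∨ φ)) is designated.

Designated under: (φ=⊥, ψ=⊤); (φ=⊥, ψ=I); (φ=⊥, ψ=⊥).

3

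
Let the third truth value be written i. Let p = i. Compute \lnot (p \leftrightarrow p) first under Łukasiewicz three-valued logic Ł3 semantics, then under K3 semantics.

False; i

In Łukasiewicz three-valued logic Ł3: p \leftrightarrow p = i \leftrightarrow i = True
\lnot (p \leftrightarrow p) = \lnot True = False
In K3: p \leftrightarrow p = i \leftrightarrow i = i
\lnot (p \leftrightarrow p) = \lnot i = i
They differ because Łukasiewicz three-valued logic Ł3 and K3 treat i differently under implication.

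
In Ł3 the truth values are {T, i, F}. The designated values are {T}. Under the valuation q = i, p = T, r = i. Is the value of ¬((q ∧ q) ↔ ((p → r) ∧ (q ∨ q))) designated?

q ∧ q = i ∧ i = i
p → r = T → i = i  [min(1, 1−1+½)]
q ∨ q = i ∨ i = i
(p → r) ∧ (q ∨ q) = i ∧ i = i
(q ∧ q) ↔ ((p → r) ∧ (q ∨ q)) = i ↔ i = T
¬((q ∧ q) ↔ ((p → r) ∧ (q ∨ q))) = ¬T = F
F ∉ {T}.

No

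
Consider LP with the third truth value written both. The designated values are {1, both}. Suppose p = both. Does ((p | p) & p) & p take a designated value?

Yes

p | p = both | both = both
(p | p) & p = both & both = both
((p | p) & p) & p = both & both = both
both ∈ {1, both}.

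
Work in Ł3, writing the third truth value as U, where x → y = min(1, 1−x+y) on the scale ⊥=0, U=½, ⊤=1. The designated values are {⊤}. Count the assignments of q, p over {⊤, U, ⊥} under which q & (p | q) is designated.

Designated under: (q=⊤, p=⊤); (q=⊤, p=U); (q=⊤, p=⊥).

3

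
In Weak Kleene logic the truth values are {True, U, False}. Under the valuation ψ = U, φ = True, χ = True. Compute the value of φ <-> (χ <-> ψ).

χ <-> ψ = True <-> U = U
φ <-> (χ <-> ψ) = True <-> U = U

U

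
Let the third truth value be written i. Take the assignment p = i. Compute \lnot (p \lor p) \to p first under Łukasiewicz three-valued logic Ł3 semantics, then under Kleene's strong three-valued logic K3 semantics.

T; i

In Łukasiewicz three-valued logic Ł3: p \lor p = i \lor i = i
\lnot (p \lor p) = \lnot i = i
\lnot (p \lor p) \to p = i \to i = T  [min(1, 1−½+½)]
In Kleene's strong three-valued logic K3: p \lor p = i \lor i = i
\lnot (p \lor p) = \lnot i = i
\lnot (p \lor p) \to p = i \to i = i  [\lnot i \lor i]
They differ because Łukasiewicz three-valued logic Ł3 and Kleene's strong three-valued logic K3 treat i differently under implication.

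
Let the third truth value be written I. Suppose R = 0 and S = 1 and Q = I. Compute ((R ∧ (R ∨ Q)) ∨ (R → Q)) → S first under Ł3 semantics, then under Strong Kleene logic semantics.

1; 1

In Ł3: R ∨ Q = 0 ∨ I = I
R ∧ (R ∨ Q) = 0 ∧ I = 0
R → Q = 0 → I = 1  [min(1, 1−0+½)]
(R ∧ (R ∨ Q)) ∨ (R → Q) = 0 ∨ 1 = 1
((R ∧ (R ∨ Q)) ∨ (R → Q)) → S = 1 → 1 = 1
In Strong Kleene logic: R ∨ Q = 0 ∨ I = I
R ∧ (R ∨ Q) = 0 ∧ I = 0
R → Q = 0 → I = 1
(R ∧ (R ∨ Q)) ∨ (R → Q) = 0 ∨ 1 = 1
((R ∧ (R ∨ Q)) ∨ (R → Q)) → S = 1 → 1 = 1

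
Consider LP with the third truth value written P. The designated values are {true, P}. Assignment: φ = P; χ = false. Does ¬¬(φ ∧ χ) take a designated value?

φ ∧ χ = P ∧ false = false
¬(φ ∧ χ) = ¬false = true
¬¬(φ ∧ χ) = ¬true = false
false ∉ {true, P}.

No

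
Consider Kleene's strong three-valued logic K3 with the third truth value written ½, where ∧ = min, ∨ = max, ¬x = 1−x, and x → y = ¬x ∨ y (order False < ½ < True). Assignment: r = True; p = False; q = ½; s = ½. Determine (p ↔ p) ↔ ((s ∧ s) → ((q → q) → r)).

p ↔ p = False ↔ False = True
s ∧ s = ½ ∧ ½ = ½
q → q = ½ → ½ = ½  [¬½ ∨ ½]
(q → q) → r = ½ → True = True
(s ∧ s) → ((q → q) → r) = ½ → True = True
(p ↔ p) ↔ ((s ∧ s) → ((q → q) → r)) = True ↔ True = True

True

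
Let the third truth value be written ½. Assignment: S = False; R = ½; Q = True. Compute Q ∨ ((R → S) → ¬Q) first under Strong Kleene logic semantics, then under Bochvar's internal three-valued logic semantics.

In Strong Kleene logic: R → S = ½ → False = ½  [¬½ ∨ False]
¬Q = ¬True = False
(R → S) → ¬Q = ½ → False = ½
Q ∨ ((R → S) → ¬Q) = True ∨ ½ = True
In Bochvar's internal three-valued logic: R → S = ½ → False = ½
¬Q = ¬True = False
(R → S) → ¬Q = ½ → False = ½
Q ∨ ((R → S) → ¬Q) = True ∨ ½ = ½
They differ because Strong Kleene logic and Bochvar's internal three-valued logic treat ½ differently under the binary connectives.

True; ½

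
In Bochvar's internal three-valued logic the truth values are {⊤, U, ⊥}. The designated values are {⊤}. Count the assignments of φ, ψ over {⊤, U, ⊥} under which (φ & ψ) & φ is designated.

1

Designated under: (φ=⊤, ψ=⊤).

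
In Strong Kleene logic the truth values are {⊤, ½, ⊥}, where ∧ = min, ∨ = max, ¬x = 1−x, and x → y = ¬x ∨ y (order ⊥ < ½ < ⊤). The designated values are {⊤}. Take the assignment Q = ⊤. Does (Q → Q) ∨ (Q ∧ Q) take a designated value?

Yes

Q → Q = ⊤ → ⊤ = ⊤
Q ∧ Q = ⊤ ∧ ⊤ = ⊤
(Q → Q) ∨ (Q ∧ Q) = ⊤ ∨ ⊤ = ⊤
⊤ ∈ {⊤}.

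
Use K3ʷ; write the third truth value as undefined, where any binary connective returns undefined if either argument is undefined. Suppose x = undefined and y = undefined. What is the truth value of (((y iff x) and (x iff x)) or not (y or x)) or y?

undefined

y iff x = undefined iff undefined = undefined
x iff x = undefined iff undefined = undefined
(y iff x) and (x iff x) = undefined and undefined = undefined
y or x = undefined or undefined = undefined
not (y or x) = not undefined = undefined
((y iff x) and (x iff x)) or not (y or x) = undefined or undefined = undefined
(((y iff x) and (x iff x)) or not (y or x)) or y = undefined or undefined = undefined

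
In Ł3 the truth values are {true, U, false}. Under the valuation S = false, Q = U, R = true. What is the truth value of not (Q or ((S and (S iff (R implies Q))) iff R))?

R implies Q = true implies U = U  [min(1, 1−1+½)]
S iff (R implies Q) = false iff U = U
S and (S iff (R implies Q)) = false and U = false
(S and (S iff (R implies Q))) iff R = false iff true = false
Q or ((S and (S iff (R implies Q))) iff R) = U or false = U
not (Q or ((S and (S iff (R implies Q))) iff R)) = not U = U

U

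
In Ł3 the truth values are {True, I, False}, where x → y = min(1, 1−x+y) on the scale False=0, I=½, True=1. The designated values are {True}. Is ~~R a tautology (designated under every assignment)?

No

Countermodel: R=I gives I, which is not designated.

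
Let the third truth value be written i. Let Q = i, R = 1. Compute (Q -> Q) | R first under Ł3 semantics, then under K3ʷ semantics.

1; i

In Ł3: Q -> Q = i -> i = 1  [min(1, 1−½+½)]
(Q -> Q) | R = 1 | 1 = 1
In K3ʷ: Q -> Q = i -> i = i  [any arg is the third value ⇒ result is the third value]
(Q -> Q) | R = i | 1 = i
They differ because Ł3 and K3ʷ treat i differently under the binary connectives.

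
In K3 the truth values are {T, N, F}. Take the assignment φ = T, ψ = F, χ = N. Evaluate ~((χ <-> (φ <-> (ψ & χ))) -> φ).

ψ & χ = F & N = F
φ <-> (ψ & χ) = T <-> F = F
χ <-> (φ <-> (ψ & χ)) = N <-> F = N
(χ <-> (φ <-> (ψ & χ))) -> φ = N -> T = T
~((χ <-> (φ <-> (ψ & χ))) -> φ) = ~T = F

F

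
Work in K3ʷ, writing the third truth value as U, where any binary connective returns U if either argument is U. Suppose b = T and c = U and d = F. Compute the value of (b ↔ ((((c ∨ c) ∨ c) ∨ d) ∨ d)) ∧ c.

c ∨ c = U ∨ U = U
(c ∨ c) ∨ c = U ∨ U = U
((c ∨ c) ∨ c) ∨ d = U ∨ F = U
(((c ∨ c) ∨ c) ∨ d) ∨ d = U ∨ F = U
b ↔ ((((c ∨ c) ∨ c) ∨ d) ∨ d) = T ↔ U = U
(b ↔ ((((c ∨ c) ∨ c) ∨ d) ∨ d)) ∧ c = U ∧ U = U

U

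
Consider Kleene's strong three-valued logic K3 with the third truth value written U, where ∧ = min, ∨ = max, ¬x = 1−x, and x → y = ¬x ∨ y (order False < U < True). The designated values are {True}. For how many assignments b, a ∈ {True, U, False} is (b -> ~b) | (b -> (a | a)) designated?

Of the 9 assignments, 5 give a value in {True}.

5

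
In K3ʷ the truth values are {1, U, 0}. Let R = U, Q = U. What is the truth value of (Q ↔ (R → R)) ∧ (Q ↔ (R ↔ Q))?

U

R → R = U → U = U  [any arg is the third value ⇒ result is the third value]
Q ↔ (R → R) = U ↔ U = U
R ↔ Q = U ↔ U = U
Q ↔ (R ↔ Q) = U ↔ U = U
(Q ↔ (R → R)) ∧ (Q ↔ (R ↔ Q)) = U ∧ U = U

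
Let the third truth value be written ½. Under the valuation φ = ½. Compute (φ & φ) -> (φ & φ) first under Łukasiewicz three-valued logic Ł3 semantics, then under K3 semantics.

T; ½

In Łukasiewicz three-valued logic Ł3: φ & φ = ½ & ½ = ½
φ & φ = ½ & ½ = ½
(φ & φ) -> (φ & φ) = ½ -> ½ = T  [min(1, 1−½+½)]
In K3: φ & φ = ½ & ½ = ½
φ & φ = ½ & ½ = ½
(φ & φ) -> (φ & φ) = ½ -> ½ = ½
They differ because Łukasiewicz three-valued logic Ł3 and K3 treat ½ differently under implication.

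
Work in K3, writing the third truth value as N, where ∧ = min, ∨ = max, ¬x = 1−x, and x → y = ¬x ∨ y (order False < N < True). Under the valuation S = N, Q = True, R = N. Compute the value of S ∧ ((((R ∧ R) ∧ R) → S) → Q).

N

R ∧ R = N ∧ N = N
(R ∧ R) ∧ R = N ∧ N = N
((R ∧ R) ∧ R) → S = N → N = N  [¬N ∨ N]
(((R ∧ R) ∧ R) → S) → Q = N → True = True
S ∧ ((((R ∧ R) ∧ R) → S) → Q) = N ∧ True = N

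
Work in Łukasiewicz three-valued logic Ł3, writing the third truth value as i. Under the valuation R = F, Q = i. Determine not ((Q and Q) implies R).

Q and Q = i and i = i
(Q and Q) implies R = i implies F = i  [min(1, 1−½+0)]
not ((Q and Q) implies R) = not i = i

i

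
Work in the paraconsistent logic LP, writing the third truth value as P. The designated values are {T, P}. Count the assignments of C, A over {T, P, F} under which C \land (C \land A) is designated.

Designated under: (C=T, A=T); (C=T, A=P); (C=P, A=T); (C=P, A=P).

4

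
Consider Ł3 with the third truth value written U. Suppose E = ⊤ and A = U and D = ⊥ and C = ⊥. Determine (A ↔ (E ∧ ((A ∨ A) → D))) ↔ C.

A ∨ A = U ∨ U = U
(A ∨ A) → D = U → ⊥ = U  [min(1, 1−½+0)]
E ∧ ((A ∨ A) → D) = ⊤ ∧ U = U
A ↔ (E ∧ ((A ∨ A) → D)) = U ↔ U = ⊤
(A ↔ (E ∧ ((A ∨ A) → D))) ↔ C = ⊤ ↔ ⊥ = ⊥

⊥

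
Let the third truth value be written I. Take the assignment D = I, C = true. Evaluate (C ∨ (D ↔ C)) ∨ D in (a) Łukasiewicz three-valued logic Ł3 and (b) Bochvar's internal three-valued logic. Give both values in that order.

In Łukasiewicz three-valued logic Ł3: D ↔ C = I ↔ true = I  [1 − |½−1|]
C ∨ (D ↔ C) = true ∨ I = true
(C ∨ (D ↔ C)) ∨ D = true ∨ I = true
In Bochvar's internal three-valued logic: D ↔ C = I ↔ true = I
C ∨ (D ↔ C) = true ∨ I = I
(C ∨ (D ↔ C)) ∨ D = I ∨ I = I
They differ because Łukasiewicz three-valued logic Ł3 and Bochvar's internal three-valued logic treat I differently under the binary connectives.

true; I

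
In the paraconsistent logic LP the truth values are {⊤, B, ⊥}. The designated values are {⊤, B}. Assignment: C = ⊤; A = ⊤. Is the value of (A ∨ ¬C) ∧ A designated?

Yes

¬C = ¬⊤ = ⊥
A ∨ ¬C = ⊤ ∨ ⊥ = ⊤
(A ∨ ¬C) ∧ A = ⊤ ∧ ⊤ = ⊤
⊤ ∈ {⊤, B}.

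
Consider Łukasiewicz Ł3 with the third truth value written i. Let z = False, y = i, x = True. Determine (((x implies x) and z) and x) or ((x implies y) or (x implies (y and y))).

i

x implies x = True implies True = True
(x implies x) and z = True and False = False
((x implies x) and z) and x = False and True = False
x implies y = True implies i = i
y and y = i and i = i
x implies (y and y) = True implies i = i
(x implies y) or (x implies (y and y)) = i or i = i
(((x implies x) and z) and x) or ((x implies y) or (x implies (y and y))) = False or i = i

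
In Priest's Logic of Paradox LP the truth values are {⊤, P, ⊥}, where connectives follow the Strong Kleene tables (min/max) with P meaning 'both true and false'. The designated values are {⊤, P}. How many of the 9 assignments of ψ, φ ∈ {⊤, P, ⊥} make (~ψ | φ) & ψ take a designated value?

Of the 9 assignments, 5 give a value in {⊤, P}.

5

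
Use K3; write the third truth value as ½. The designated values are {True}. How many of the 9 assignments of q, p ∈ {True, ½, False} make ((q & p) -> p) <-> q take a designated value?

2

Designated under: (q=True, p=True); (q=True, p=False).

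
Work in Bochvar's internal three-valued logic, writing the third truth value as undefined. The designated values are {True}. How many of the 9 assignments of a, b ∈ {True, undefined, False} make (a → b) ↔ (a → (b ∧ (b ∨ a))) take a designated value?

Designated under: (a=True, b=True); (a=True, b=False); (a=False, b=True); (a=False, b=False).

4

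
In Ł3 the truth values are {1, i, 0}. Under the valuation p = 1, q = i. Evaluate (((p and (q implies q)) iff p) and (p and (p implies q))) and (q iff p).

q implies q = i implies i = 1  [min(1, 1−½+½)]
p and (q implies q) = 1 and 1 = 1
(p and (q implies q)) iff p = 1 iff 1 = 1
p implies q = 1 implies i = i
p and (p implies q) = 1 and i = i
((p and (q implies q)) iff p) and (p and (p implies q)) = 1 and i = i
q iff p = i iff 1 = i
(((p and (q implies q)) iff p) and (p and (p implies q))) and (q iff p) = i and i = i

i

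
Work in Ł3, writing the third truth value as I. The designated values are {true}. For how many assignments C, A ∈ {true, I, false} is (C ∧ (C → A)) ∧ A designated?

Designated under: (C=true, A=true).

1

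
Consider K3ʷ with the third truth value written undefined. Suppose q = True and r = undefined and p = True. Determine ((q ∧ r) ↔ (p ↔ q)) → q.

q ∧ r = True ∧ undefined = undefined
p ↔ q = True ↔ True = True
(q ∧ r) ↔ (p ↔ q) = undefined ↔ True = undefined
((q ∧ r) ↔ (p ↔ q)) → q = undefined → True = undefined  [any arg is the third value ⇒ result is the third value]

undefined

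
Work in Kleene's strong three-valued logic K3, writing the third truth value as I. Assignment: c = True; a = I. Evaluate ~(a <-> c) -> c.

True

a <-> c = I <-> True = I
~(a <-> c) = ~I = I
~(a <-> c) -> c = I -> True = True  [~I | True]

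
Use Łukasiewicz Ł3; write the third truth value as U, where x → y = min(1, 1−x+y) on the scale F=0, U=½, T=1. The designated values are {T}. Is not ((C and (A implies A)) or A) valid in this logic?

No

Countermodel: C=T, A=T gives F, which is not designated.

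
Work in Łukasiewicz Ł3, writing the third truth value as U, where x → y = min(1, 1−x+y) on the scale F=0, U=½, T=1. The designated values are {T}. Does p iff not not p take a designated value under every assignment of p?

Yes

Every assignment of p over {T, U, F} gives a value in {T}.
In particular, with p=U: p iff not not p = T.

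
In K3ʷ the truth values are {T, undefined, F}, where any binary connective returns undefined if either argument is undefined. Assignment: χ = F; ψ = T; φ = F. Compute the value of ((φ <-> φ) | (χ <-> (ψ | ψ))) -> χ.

φ <-> φ = F <-> F = T
ψ | ψ = T | T = T
χ <-> (ψ | ψ) = F <-> T = F
(φ <-> φ) | (χ <-> (ψ | ψ)) = T | F = T
((φ <-> φ) | (χ <-> (ψ | ψ))) -> χ = T -> F = F

F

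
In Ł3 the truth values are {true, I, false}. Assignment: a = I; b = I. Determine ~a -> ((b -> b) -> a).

true

~a = ~I = I
b -> b = I -> I = true
(b -> b) -> a = true -> I = I
~a -> ((b -> b) -> a) = I -> I = true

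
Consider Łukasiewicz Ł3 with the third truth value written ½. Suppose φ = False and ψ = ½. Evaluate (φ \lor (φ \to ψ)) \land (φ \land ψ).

False

φ \to ψ = False \to ½ = True  [min(1, 1−0+½)]
φ \lor (φ \to ψ) = False \lor True = True
φ \land ψ = False \land ½ = False
(φ \lor (φ \to ψ)) \land (φ \land ψ) = True \land False = False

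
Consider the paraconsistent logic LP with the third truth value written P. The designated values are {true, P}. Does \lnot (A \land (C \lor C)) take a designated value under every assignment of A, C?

No

Countermodel: A=true, C=true gives false, which is not designated.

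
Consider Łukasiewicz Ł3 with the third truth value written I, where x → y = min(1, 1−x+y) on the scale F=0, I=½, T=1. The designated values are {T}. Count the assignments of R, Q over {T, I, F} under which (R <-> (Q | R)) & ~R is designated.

Designated under: (R=F, Q=F).

1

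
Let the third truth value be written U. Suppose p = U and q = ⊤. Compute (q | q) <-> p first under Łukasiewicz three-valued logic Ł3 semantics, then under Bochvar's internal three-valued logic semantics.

U; U

In Łukasiewicz three-valued logic Ł3: q | q = ⊤ | ⊤ = ⊤
(q | q) <-> p = ⊤ <-> U = U  [1 − |1−½|]
In Bochvar's internal three-valued logic: q | q = ⊤ | ⊤ = ⊤
(q | q) <-> p = ⊤ <-> U = U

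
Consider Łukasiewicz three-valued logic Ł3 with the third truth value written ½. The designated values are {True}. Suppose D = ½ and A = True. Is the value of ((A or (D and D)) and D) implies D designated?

D and D = ½ and ½ = ½
A or (D and D) = True or ½ = True
(A or (D and D)) and D = True and ½ = ½
((A or (D and D)) and D) implies D = ½ implies ½ = True  [min(1, 1−½+½)]
True ∈ {True}.

Yes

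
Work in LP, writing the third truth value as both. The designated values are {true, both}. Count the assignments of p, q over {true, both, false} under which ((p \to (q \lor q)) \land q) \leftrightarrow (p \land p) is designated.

7

Of the 9 assignments, 7 give a value in {true, both}.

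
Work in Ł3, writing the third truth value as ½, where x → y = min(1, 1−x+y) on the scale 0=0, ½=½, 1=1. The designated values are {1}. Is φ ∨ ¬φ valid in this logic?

Countermodel: φ=½ gives ½, which is not designated.

No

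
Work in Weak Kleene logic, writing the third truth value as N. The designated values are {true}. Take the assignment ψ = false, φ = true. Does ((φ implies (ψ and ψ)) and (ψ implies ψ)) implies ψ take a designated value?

ψ and ψ = false and false = false
φ implies (ψ and ψ) = true implies false = false
ψ implies ψ = false implies false = true
(φ implies (ψ and ψ)) and (ψ implies ψ) = false and true = false
((φ implies (ψ and ψ)) and (ψ implies ψ)) implies ψ = false implies false = true
true ∈ {true}.

Yes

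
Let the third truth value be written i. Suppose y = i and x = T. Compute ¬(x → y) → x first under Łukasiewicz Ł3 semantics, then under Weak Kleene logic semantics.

In Łukasiewicz Ł3: x → y = T → i = i  [min(1, 1−1+½)]
¬(x → y) = ¬i = i
¬(x → y) → x = i → T = T
In Weak Kleene logic: x → y = T → i = i  [any arg is the third value ⇒ result is the third value]
¬(x → y) = ¬i = i
¬(x → y) → x = i → T = i
They differ because Łukasiewicz Ł3 and Weak Kleene logic treat i differently under the binary connectives.

T; i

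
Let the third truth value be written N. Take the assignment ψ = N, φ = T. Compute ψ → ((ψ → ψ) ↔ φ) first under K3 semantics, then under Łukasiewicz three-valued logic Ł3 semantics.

In K3: ψ → ψ = N → N = N  [¬N ∨ N]
(ψ → ψ) ↔ φ = N ↔ T = N
ψ → ((ψ → ψ) ↔ φ) = N → N = N
In Łukasiewicz three-valued logic Ł3: ψ → ψ = N → N = T  [min(1, 1−½+½)]
(ψ → ψ) ↔ φ = T ↔ T = T
ψ → ((ψ → ψ) ↔ φ) = N → T = T
They differ because K3 and Łukasiewicz three-valued logic Ł3 treat N differently under implication.

N; T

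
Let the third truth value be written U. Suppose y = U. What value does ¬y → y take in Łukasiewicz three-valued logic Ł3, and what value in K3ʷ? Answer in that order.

In Łukasiewicz three-valued logic Ł3: ¬y = ¬U = U
¬y → y = U → U = ⊤  [min(1, 1−½+½)]
In K3ʷ: ¬y = ¬U = U
¬y → y = U → U = U  [any arg is the third value ⇒ result is the third value]
They differ because Łukasiewicz three-valued logic Ł3 and K3ʷ treat U differently under the binary connectives.

⊤; U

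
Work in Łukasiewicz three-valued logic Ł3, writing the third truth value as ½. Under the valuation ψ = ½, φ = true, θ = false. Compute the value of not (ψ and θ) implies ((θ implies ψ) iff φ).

ψ and θ = ½ and false = false
not (ψ and θ) = not false = true
θ implies ψ = false implies ½ = true  [min(1, 1−0+½)]
(θ implies ψ) iff φ = true iff true = true
not (ψ and θ) implies ((θ implies ψ) iff φ) = true implies true = true

true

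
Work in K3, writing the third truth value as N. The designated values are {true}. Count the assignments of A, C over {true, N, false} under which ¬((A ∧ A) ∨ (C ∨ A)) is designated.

Designated under: (A=false, C=false).

1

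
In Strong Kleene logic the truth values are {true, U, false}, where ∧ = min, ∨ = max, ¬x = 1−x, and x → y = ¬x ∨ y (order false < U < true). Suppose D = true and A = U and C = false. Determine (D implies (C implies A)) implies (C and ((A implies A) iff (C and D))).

C implies A = false implies U = true
D implies (C implies A) = true implies true = true
A implies A = U implies U = U
C and D = false and true = false
(A implies A) iff (C and D) = U iff false = U
C and ((A implies A) iff (C and D)) = false and U = false
(D implies (C implies A)) implies (C and ((A implies A) iff (C and D))) = true implies false = false

false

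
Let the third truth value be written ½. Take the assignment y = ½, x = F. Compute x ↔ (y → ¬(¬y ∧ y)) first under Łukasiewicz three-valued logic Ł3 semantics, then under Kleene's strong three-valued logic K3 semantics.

F; ½

In Łukasiewicz three-valued logic Ł3: ¬y = ¬½ = ½
¬y ∧ y = ½ ∧ ½ = ½
¬(¬y ∧ y) = ¬½ = ½
y → ¬(¬y ∧ y) = ½ → ½ = T  [min(1, 1−½+½)]
x ↔ (y → ¬(¬y ∧ y)) = F ↔ T = F
In Kleene's strong three-valued logic K3: ¬y = ¬½ = ½
¬y ∧ y = ½ ∧ ½ = ½
¬(¬y ∧ y) = ¬½ = ½
y → ¬(¬y ∧ y) = ½ → ½ = ½  [¬½ ∨ ½]
x ↔ (y → ¬(¬y ∧ y)) = F ↔ ½ = ½
They differ because Łukasiewicz three-valued logic Ł3 and Kleene's strong three-valued logic K3 treat ½ differently under implication.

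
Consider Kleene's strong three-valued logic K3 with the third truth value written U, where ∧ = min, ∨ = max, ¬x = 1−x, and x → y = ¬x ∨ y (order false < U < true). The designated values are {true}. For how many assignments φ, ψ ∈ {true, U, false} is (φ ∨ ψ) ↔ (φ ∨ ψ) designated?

6

Of the 9 assignments, 6 give a value in {true}.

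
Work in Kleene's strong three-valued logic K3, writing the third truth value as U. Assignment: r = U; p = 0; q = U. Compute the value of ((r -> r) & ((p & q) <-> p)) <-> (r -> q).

r -> r = U -> U = U
p & q = 0 & U = 0
(p & q) <-> p = 0 <-> 0 = 1
(r -> r) & ((p & q) <-> p) = U & 1 = U
r -> q = U -> U = U
((r -> r) & ((p & q) <-> p)) <-> (r -> q) = U <-> U = U

U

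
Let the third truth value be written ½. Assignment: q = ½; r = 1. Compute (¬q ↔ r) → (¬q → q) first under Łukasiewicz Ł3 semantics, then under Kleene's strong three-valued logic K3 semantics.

In Łukasiewicz Ł3: ¬q = ¬½ = ½
¬q ↔ r = ½ ↔ 1 = ½  [1 − |½−1|]
¬q = ¬½ = ½
¬q → q = ½ → ½ = 1
(¬q ↔ r) → (¬q → q) = ½ → 1 = 1
In Kleene's strong three-valued logic K3: ¬q = ¬½ = ½
¬q ↔ r = ½ ↔ 1 = ½
¬q = ¬½ = ½
¬q → q = ½ → ½ = ½  [¬½ ∨ ½]
(¬q ↔ r) → (¬q → q) = ½ → ½ = ½
They differ because Łukasiewicz Ł3 and Kleene's strong three-valued logic K3 treat ½ differently under implication.

1; ½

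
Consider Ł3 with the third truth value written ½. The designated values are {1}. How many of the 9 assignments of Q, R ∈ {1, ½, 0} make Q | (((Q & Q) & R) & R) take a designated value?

Designated under: (Q=1, R=1); (Q=1, R=½); (Q=1, R=0).

3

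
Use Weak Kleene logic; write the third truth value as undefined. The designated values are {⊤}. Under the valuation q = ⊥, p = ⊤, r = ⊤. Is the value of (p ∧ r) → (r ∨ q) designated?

Yes

p ∧ r = ⊤ ∧ ⊤ = ⊤
r ∨ q = ⊤ ∨ ⊥ = ⊤
(p ∧ r) → (r ∨ q) = ⊤ → ⊤ = ⊤
⊤ ∈ {⊤}.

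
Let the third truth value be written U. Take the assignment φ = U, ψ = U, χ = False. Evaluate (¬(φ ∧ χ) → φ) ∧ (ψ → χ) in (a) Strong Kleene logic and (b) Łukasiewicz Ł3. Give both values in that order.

In Strong Kleene logic: φ ∧ χ = U ∧ False = False
¬(φ ∧ χ) = ¬False = True
¬(φ ∧ χ) → φ = True → U = U
ψ → χ = U → False = U
(¬(φ ∧ χ) → φ) ∧ (ψ → χ) = U ∧ U = U
In Łukasiewicz Ł3: φ ∧ χ = U ∧ False = False
¬(φ ∧ χ) = ¬False = True
¬(φ ∧ χ) → φ = True → U = U
ψ → χ = U → False = U
(¬(φ ∧ χ) → φ) ∧ (ψ → χ) = U ∧ U = U

U; U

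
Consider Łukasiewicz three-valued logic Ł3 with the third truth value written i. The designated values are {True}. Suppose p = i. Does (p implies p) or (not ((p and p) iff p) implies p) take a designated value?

Yes

p implies p = i implies i = True  [min(1, 1−½+½)]
p and p = i and i = i
(p and p) iff p = i iff i = True
not ((p and p) iff p) = not True = False
not ((p and p) iff p) implies p = False implies i = True
(p implies p) or (not ((p and p) iff p) implies p) = True or True = True
True ∈ {True}.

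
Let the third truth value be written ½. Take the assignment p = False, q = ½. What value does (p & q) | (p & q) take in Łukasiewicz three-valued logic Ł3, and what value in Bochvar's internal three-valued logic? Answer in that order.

False; ½

In Łukasiewicz three-valued logic Ł3: p & q = False & ½ = False
p & q = False & ½ = False
(p & q) | (p & q) = False | False = False
In Bochvar's internal three-valued logic: p & q = False & ½ = ½
p & q = False & ½ = ½
(p & q) | (p & q) = ½ | ½ = ½
They differ because Łukasiewicz three-valued logic Ł3 and Bochvar's internal three-valued logic treat ½ differently under the binary connectives.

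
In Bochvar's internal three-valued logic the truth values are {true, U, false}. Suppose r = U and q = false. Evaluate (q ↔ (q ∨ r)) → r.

U

q ∨ r = false ∨ U = U
q ↔ (q ∨ r) = false ↔ U = U
(q ↔ (q ∨ r)) → r = U → U = U  [any arg is the third value ⇒ result is the third value]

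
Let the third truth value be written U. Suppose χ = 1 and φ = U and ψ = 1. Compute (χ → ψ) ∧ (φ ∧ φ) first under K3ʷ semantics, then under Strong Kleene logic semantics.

U; U

In K3ʷ: χ → ψ = 1 → 1 = 1
φ ∧ φ = U ∧ U = U
(χ → ψ) ∧ (φ ∧ φ) = 1 ∧ U = U
In Strong Kleene logic: χ → ψ = 1 → 1 = 1
φ ∧ φ = U ∧ U = U
(χ → ψ) ∧ (φ ∧ φ) = 1 ∧ U = U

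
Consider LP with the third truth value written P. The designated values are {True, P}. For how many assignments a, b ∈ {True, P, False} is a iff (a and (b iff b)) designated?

Of the 9 assignments, 9 give a value in {True, P}.

9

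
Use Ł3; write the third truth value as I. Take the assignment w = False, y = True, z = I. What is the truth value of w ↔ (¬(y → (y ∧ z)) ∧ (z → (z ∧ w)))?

I

y ∧ z = True ∧ I = I
y → (y ∧ z) = True → I = I
¬(y → (y ∧ z)) = ¬I = I
z ∧ w = I ∧ False = False
z → (z ∧ w) = I → False = I
¬(y → (y ∧ z)) ∧ (z → (z ∧ w)) = I ∧ I = I
w ↔ (¬(y → (y ∧ z)) ∧ (z → (z ∧ w))) = False ↔ I = I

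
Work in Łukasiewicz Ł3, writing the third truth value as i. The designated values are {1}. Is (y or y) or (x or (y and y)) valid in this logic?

Countermodel: y=i, x=i gives i, which is not designated.

No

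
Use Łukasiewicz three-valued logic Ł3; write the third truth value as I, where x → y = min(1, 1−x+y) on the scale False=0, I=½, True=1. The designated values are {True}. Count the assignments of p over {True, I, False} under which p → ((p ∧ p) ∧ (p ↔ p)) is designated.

p=True: True ✓
p=I: True ✓
p=False: True ✓

3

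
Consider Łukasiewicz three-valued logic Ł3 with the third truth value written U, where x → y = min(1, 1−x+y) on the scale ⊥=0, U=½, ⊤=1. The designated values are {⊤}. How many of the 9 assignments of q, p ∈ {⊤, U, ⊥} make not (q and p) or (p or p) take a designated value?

7

Of the 9 assignments, 7 give a value in {⊤}.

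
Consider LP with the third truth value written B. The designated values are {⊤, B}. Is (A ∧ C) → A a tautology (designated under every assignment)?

Every assignment of A, C over {⊤, B, ⊥} gives a value in {⊤, B}.
In particular, with A=B, C=B: (A ∧ C) → A = B.

Yes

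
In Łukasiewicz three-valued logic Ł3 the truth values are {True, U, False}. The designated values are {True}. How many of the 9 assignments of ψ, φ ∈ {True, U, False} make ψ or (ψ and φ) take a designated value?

Designated under: (ψ=True, φ=True); (ψ=True, φ=U); (ψ=True, φ=False).

3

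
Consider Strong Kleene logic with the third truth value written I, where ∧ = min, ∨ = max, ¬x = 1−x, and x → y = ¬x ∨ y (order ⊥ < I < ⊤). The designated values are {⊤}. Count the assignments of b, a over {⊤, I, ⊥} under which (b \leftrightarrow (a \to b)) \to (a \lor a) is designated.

4

Designated under: (b=⊤, a=⊤); (b=I, a=⊤); (b=⊥, a=⊤); (b=⊥, a=⊥).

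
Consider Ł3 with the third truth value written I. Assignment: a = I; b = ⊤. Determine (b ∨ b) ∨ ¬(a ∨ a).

b ∨ b = ⊤ ∨ ⊤ = ⊤
a ∨ a = I ∨ I = I
¬(a ∨ a) = ¬I = I
(b ∨ b) ∨ ¬(a ∨ a) = ⊤ ∨ I = ⊤

⊤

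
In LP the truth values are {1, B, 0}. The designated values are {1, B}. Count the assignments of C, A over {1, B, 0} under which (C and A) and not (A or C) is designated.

Designated under: (C=B, A=B).

1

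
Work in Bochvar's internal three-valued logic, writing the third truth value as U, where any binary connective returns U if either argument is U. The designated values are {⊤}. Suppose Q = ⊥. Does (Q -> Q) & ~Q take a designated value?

Yes

Q -> Q = ⊥ -> ⊥ = ⊤
~Q = ~⊥ = ⊤
(Q -> Q) & ~Q = ⊤ & ⊤ = ⊤
⊤ ∈ {⊤}.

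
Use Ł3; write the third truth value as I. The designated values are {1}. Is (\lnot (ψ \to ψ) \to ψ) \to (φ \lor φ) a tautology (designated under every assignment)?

No

Countermodel: ψ=1, φ=I gives I, which is not designated.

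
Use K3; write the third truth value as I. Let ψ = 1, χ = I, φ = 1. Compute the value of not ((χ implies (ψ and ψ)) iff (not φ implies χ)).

ψ and ψ = 1 and 1 = 1
χ implies (ψ and ψ) = I implies 1 = 1  [not I or 1]
not φ = not 1 = 0
not φ implies χ = 0 implies I = 1
(χ implies (ψ and ψ)) iff (not φ implies χ) = 1 iff 1 = 1
not ((χ implies (ψ and ψ)) iff (not φ implies χ)) = not 1 = 0

0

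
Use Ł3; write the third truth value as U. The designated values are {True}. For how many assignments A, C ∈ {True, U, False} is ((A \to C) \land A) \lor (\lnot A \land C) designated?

2

Designated under: (A=True, C=True); (A=False, C=True).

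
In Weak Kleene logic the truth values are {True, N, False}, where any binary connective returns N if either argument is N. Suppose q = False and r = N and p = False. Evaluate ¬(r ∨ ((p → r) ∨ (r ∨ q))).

N

p → r = False → N = N  [any arg is the third value ⇒ result is the third value]
r ∨ q = N ∨ False = N
(p → r) ∨ (r ∨ q) = N ∨ N = N
r ∨ ((p → r) ∨ (r ∨ q)) = N ∨ N = N
¬(r ∨ ((p → r) ∨ (r ∨ q))) = ¬N = N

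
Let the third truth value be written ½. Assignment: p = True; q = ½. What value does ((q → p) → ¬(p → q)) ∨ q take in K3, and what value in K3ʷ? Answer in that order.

In K3: q → p = ½ → True = True  [¬½ ∨ True]
p → q = True → ½ = ½
¬(p → q) = ¬½ = ½
(q → p) → ¬(p → q) = True → ½ = ½
((q → p) → ¬(p → q)) ∨ q = ½ ∨ ½ = ½
In K3ʷ: q → p = ½ → True = ½  [any arg is the third value ⇒ result is the third value]
p → q = True → ½ = ½
¬(p → q) = ¬½ = ½
(q → p) → ¬(p → q) = ½ → ½ = ½
((q → p) → ¬(p → q)) ∨ q = ½ ∨ ½ = ½

½; ½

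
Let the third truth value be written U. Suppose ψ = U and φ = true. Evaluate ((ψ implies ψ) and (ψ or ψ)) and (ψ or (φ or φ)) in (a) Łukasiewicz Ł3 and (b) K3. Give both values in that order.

In Łukasiewicz Ł3: ψ implies ψ = U implies U = true  [min(1, 1−½+½)]
ψ or ψ = U or U = U
(ψ implies ψ) and (ψ or ψ) = true and U = U
φ or φ = true or true = true
ψ or (φ or φ) = U or true = true
((ψ implies ψ) and (ψ or ψ)) and (ψ or (φ or φ)) = U and true = U
In K3: ψ implies ψ = U implies U = U  [not U or U]
ψ or ψ = U or U = U
(ψ implies ψ) and (ψ or ψ) = U and U = U
φ or φ = true or true = true
ψ or (φ or φ) = U or true = true
((ψ implies ψ) and (ψ or ψ)) and (ψ or (φ or φ)) = U and true = U

U; U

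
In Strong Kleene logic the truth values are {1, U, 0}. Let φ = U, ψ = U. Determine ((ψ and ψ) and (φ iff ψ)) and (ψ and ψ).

U

ψ and ψ = U and U = U
φ iff ψ = U iff U = U
(ψ and ψ) and (φ iff ψ) = U and U = U
ψ and ψ = U and U = U
((ψ and ψ) and (φ iff ψ)) and (ψ and ψ) = U and U = U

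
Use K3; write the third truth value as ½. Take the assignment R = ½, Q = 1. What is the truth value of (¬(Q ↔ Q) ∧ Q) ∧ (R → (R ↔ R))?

0

Q ↔ Q = 1 ↔ 1 = 1
¬(Q ↔ Q) = ¬1 = 0
¬(Q ↔ Q) ∧ Q = 0 ∧ 1 = 0
R ↔ R = ½ ↔ ½ = ½
R → (R ↔ R) = ½ → ½ = ½
(¬(Q ↔ Q) ∧ Q) ∧ (R → (R ↔ R)) = 0 ∧ ½ = 0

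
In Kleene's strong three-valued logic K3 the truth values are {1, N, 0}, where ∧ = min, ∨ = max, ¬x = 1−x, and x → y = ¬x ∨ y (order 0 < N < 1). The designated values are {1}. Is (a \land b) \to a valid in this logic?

No

Countermodel: a=N, b=1 gives N, which is not designated.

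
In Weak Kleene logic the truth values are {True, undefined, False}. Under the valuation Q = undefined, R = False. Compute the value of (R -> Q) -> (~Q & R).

undefined

R -> Q = False -> undefined = undefined
~Q = ~undefined = undefined
~Q & R = undefined & False = undefined
(R -> Q) -> (~Q & R) = undefined -> undefined = undefined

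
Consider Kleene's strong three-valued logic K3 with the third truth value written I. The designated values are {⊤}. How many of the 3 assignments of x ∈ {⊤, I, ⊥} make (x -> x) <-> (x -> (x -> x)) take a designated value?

2

x=⊤: ⊤ ✓
x=I: I ·
x=⊥: ⊤ ✓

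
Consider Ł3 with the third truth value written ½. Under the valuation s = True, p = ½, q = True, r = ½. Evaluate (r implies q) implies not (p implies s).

False

r implies q = ½ implies True = True
p implies s = ½ implies True = True
not (p implies s) = not True = False
(r implies q) implies not (p implies s) = True implies False = False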